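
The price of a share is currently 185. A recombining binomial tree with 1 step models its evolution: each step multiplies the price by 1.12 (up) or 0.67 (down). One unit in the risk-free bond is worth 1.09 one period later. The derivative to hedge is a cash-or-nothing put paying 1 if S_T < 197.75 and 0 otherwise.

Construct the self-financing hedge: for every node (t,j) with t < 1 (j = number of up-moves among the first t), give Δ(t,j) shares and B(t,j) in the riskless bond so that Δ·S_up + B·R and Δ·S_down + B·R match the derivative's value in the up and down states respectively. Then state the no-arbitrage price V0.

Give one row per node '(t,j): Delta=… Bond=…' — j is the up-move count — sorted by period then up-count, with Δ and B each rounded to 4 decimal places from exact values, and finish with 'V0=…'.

Risk-neutral probability p* = (R−d)/(u−d) = (1.09−0.67)/(1.12−0.67) = 0.9333.
At expiry t=1: V(1,0)=1.0000, V(1,1)=0.0000
Node (0,0) S=185.0000: V=(p*·0.0000+(1−p*)·1.0000)/1.09=0.0612; Δ=(0.0000−1.0000)/(207.2000−123.9500)=-0.0120; B=V−Δ·S=2.2834
Check: Δ(0,0)·S0 + B(0,0) = 0.0612 = V0.

(0,0): Delta=-0.0120 Bond=2.2834
V0=0.0612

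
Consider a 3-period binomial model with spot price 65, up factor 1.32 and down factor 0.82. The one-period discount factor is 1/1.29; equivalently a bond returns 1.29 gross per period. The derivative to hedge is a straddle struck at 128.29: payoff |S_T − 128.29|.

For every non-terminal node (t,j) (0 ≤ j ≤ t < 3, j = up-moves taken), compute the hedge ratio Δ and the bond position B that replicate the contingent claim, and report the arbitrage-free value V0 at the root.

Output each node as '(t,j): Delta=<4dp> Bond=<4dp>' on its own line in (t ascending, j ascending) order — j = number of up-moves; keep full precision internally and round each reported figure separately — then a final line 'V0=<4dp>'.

Under the risk-neutral measure, an up-move has probability p* = (R−d)/(u−d) = 0.9400 and values discount at R = 1.29.
Terminal payoffs: V(3,0)=92.4511, V(3,1)=70.5981, V(3,2)=35.4201, V(3,3)=21.2079
  t=2,j=0: stock 43.7060 → up 57.6919 (V=70.5981), down 35.8389 (V=92.4511). Price 55.7436; hedge Δ=-1.0000, bond B=99.4496.
  t=2,j=1: stock 70.3560 → up 92.8699 (V=35.4201), down 57.6919 (V=70.5981). Price 29.0936; hedge Δ=-1.0000, bond B=99.4496.
  t=2,j=2: stock 113.2560 → up 149.4979 (V=21.2079), down 92.8699 (V=35.4201). Price 17.1013; hedge Δ=-0.2510, bond B=45.5256.
  t=1,j=0: stock 53.3000 → up 70.3560 (V=29.0936), down 43.7060 (V=55.7436). Price 23.7927; hedge Δ=-1.0000, bond B=77.0927.
  t=1,j=1: stock 85.8000 → up 113.2560 (V=17.1013), down 70.3560 (V=29.0936). Price 13.8146; hedge Δ=-0.2795, bond B=37.7993.
  t=0,j=0: stock 65.0000 → up 85.8000 (V=13.8146), down 53.3000 (V=23.7927). Price 11.1731; hedge Δ=-0.3070, bond B=31.1294.
Self-financing check: at every node Δ·S+B equals the discounted successor values.

(0,0): Delta=-0.3070 Bond=31.1294
(1,0): Delta=-1.0000 Bond=77.0927
(1,1): Delta=-0.2795 Bond=37.7993
(2,0): Delta=-1.0000 Bond=99.4496
(2,1): Delta=-1.0000 Bond=99.4496
(2,2): Delta=-0.2510 Bond=45.5256
V0=11.1731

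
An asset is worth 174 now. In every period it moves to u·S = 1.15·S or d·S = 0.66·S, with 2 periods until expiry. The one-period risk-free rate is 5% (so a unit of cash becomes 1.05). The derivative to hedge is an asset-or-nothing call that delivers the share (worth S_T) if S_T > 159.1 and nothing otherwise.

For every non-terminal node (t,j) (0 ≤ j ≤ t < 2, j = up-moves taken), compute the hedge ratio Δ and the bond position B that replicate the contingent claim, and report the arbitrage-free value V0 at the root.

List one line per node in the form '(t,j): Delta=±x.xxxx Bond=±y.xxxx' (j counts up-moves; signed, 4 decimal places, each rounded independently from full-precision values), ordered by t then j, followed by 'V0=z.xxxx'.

(0,0): Delta=2.0459 Bond=-223.7601
(1,0): Delta=0.0000 Bond=0.0000
(1,1): Delta=2.3469 Bond=-295.1913
V0=132.2219

Under the risk-neutral measure, an up-move has probability p* = (R−d)/(u−d) = 0.7959 and values discount at R = 1.05.
At expiry t=2: V(2,0)=0.0000, V(2,1)=0.0000, V(2,2)=230.1150
(1,0): S=114.8400. Δ = (V_up−V_dn)/(S_up−S_dn) = (0.0000−0.0000)/(132.0660−75.7944) = 0.0000. V = [p*·0.0000 + (1−p*)·0.0000]/1.05 = 0.0000. B = V − Δ·S = 0.0000.
(1,1): S=200.1000. Δ = (V_up−V_dn)/(S_up−S_dn) = (230.1150−0.0000)/(230.1150−132.0660) = 2.3469. V = [p*·230.1150 + (1−p*)·0.0000]/1.05 = 174.4312. B = V − Δ·S = -295.1913.
(0,0): S=174.0000. Δ = (V_up−V_dn)/(S_up−S_dn) = (174.4312−0.0000)/(200.1000−114.8400) = 2.0459. V = [p*·174.4312 + (1−p*)·0.0000]/1.05 = 132.2219. B = V − Δ·S = -223.7601.
Self-financing check: at every node Δ·S+B equals the discounted successor values.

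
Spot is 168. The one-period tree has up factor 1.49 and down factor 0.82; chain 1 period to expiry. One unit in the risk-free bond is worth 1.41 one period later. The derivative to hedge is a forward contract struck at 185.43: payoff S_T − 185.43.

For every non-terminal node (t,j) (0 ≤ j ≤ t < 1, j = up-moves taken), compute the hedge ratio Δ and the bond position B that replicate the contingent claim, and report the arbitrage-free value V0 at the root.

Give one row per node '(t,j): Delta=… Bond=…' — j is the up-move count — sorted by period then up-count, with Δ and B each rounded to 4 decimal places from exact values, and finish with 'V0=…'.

(0,0): Delta=1.0000 Bond=-131.5106
V0=36.4894

No-arbitrage ⇒ martingale measure with p* = (R−d)/(u−d) = 0.8806.
At expiry t=1: V(1,0)=-47.6700, V(1,1)=64.8900
(0,0): S=168.0000. Δ = (V_up−V_dn)/(S_up−S_dn) = (64.8900−-47.6700)/(250.3200−137.7600) = 1.0000. V = [p*·64.8900 + (1−p*)·-47.6700]/1.41 = 36.4894. B = V − Δ·S = -131.5106.
Each (Δ,B) replicates both successor values, so the strategy is self-financing and V0 is arbitrage-free.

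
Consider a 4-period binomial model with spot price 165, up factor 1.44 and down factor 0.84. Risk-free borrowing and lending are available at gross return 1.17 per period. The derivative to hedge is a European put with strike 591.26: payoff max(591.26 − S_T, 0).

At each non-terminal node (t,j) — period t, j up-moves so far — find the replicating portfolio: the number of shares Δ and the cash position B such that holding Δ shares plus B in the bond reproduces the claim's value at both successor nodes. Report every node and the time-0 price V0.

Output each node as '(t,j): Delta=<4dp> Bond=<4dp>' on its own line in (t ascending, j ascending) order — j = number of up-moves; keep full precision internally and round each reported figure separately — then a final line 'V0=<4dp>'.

(0,0): Delta=-0.8760 Bond=300.8324
(1,0): Delta=-1.0000 Bond=369.1653
(1,1): Delta=-0.8168 Bond=337.9082
(2,0): Delta=-1.0000 Bond=431.9234
(2,1): Delta=-1.0000 Bond=431.9234
(2,2): Delta=-0.7293 Bond=365.4310
(3,0): Delta=-1.0000 Bond=505.3504
(3,1): Delta=-1.0000 Bond=505.3504
(3,2): Delta=-1.0000 Bond=505.3504
(3,3): Delta=-0.6001 Bond=363.9028
V0=156.2984

Risk-neutral probability p* = (R−d)/(u−d) = (1.17−0.84)/(1.44−0.84) = 0.5500.
At expiry t=4: V(4,0)=509.1112, V(4,1)=450.4335, V(4,2)=349.8432, V(4,3)=177.4026, V(4,4)=0.0000
  t=3,j=0: stock 97.7962 → up 140.8265 (V=450.4335), down 82.1488 (V=509.1112). Price 407.5543; hedge Δ=-1.0000, bond B=505.3504.
  t=3,j=1: stock 167.6506 → up 241.4168 (V=349.8432), down 140.8265 (V=450.4335). Price 337.6999; hedge Δ=-1.0000, bond B=505.3504.
  t=3,j=2: stock 287.4010 → up 413.8574 (V=177.4026), down 241.4168 (V=349.8432). Price 217.9495; hedge Δ=-1.0000, bond B=505.3504.
  t=3,j=3: stock 492.6874 → up 709.4698 (V=0.0000), down 413.8574 (V=177.4026). Price 68.2318; hedge Δ=-0.6001, bond B=363.9028.
  t=2,j=0: stock 116.4240 → up 167.6506 (V=337.6999), down 97.7962 (V=407.5543). Price 315.4994; hedge Δ=-1.0000, bond B=431.9234.
  t=2,j=1: stock 199.5840 → up 287.4010 (V=217.9495), down 167.6506 (V=337.6999). Price 232.3394; hedge Δ=-1.0000, bond B=431.9234.
  t=2,j=2: stock 342.1440 → up 492.6874 (V=68.2318), down 287.4010 (V=217.9495). Price 115.9015; hedge Δ=-0.7293, bond B=365.4310.
  t=1,j=0: stock 138.6000 → up 199.5840 (V=232.3394), down 116.4240 (V=315.4994). Price 230.5653; hedge Δ=-1.0000, bond B=369.1653.
  t=1,j=1: stock 237.6000 → up 342.1440 (V=115.9015), down 199.5840 (V=232.3394). Price 143.8449; hedge Δ=-0.8168, bond B=337.9082.
  t=0,j=0: stock 165.0000 → up 237.6000 (V=143.8449), down 138.6000 (V=230.5653). Price 156.2984; hedge Δ=-0.8760, bond B=300.8324.
The time-0 hedge costs 156.2984, which is the no-arbitrage price.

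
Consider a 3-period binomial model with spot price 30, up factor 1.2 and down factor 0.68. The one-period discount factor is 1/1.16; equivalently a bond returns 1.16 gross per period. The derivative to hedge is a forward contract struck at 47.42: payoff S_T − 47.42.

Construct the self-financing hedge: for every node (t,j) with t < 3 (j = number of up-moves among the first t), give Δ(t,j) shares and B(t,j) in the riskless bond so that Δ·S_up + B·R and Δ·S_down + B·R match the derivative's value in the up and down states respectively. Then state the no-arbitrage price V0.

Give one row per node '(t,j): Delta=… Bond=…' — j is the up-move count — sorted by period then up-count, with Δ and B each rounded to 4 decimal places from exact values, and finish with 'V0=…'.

Under the risk-neutral measure, an up-move has probability p* = (R−d)/(u−d) = 0.9231 and values discount at R = 1.16.
Terminal payoffs: V(3,0)=-37.9870, V(3,1)=-30.7736, V(3,2)=-18.0440, V(3,3)=4.4200
(2,0): S=13.8720. Δ = (V_up−V_dn)/(S_up−S_dn) = (-30.7736−-37.9870)/(16.6464−9.4330) = 1.0000. V = [p*·-30.7736 + (1−p*)·-37.9870]/1.16 = -27.0073. B = V − Δ·S = -40.8793.
(2,1): S=24.4800. Δ = (V_up−V_dn)/(S_up−S_dn) = (-18.0440−-30.7736)/(29.3760−16.6464) = 1.0000. V = [p*·-18.0440 + (1−p*)·-30.7736]/1.16 = -16.3993. B = V − Δ·S = -40.8793.
(2,2): S=43.2000. Δ = (V_up−V_dn)/(S_up−S_dn) = (4.4200−-18.0440)/(51.8400−29.3760) = 1.0000. V = [p*·4.4200 + (1−p*)·-18.0440]/1.16 = 2.3207. B = V − Δ·S = -40.8793.
(1,0): S=20.4000. Δ = (V_up−V_dn)/(S_up−S_dn) = (-16.3993−-27.0073)/(24.4800−13.8720) = 1.0000. V = [p*·-16.3993 + (1−p*)·-27.0073]/1.16 = -14.8408. B = V − Δ·S = -35.2408.
(1,1): S=36.0000. Δ = (V_up−V_dn)/(S_up−S_dn) = (2.3207−-16.3993)/(43.2000−24.4800) = 1.0000. V = [p*·2.3207 + (1−p*)·-16.3993]/1.16 = 0.7592. B = V − Δ·S = -35.2408.
(0,0): S=30.0000. Δ = (V_up−V_dn)/(S_up−S_dn) = (0.7592−-14.8408)/(36.0000−20.4000) = 1.0000. V = [p*·0.7592 + (1−p*)·-14.8408]/1.16 = -0.3800. B = V − Δ·S = -30.3800.
Each (Δ,B) replicates both successor values, so the strategy is self-financing and V0 is arbitrage-free.

(0,0): Delta=1.0000 Bond=-30.3800
(1,0): Delta=1.0000 Bond=-35.2408
(1,1): Delta=1.0000 Bond=-35.2408
(2,0): Delta=1.0000 Bond=-40.8793
(2,1): Delta=1.0000 Bond=-40.8793
(2,2): Delta=1.0000 Bond=-40.8793
V0=-0.3800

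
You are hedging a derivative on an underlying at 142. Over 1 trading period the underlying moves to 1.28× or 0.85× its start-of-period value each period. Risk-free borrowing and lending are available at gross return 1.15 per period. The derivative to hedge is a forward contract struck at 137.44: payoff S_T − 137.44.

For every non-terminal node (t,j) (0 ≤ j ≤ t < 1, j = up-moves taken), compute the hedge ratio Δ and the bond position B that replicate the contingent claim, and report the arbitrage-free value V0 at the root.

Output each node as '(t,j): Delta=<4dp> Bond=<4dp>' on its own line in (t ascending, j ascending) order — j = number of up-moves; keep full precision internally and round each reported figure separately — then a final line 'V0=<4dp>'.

(0,0): Delta=1.0000 Bond=-119.5130
V0=22.4870

No-arbitrage ⇒ martingale measure with p* = (R−d)/(u−d) = 0.6977.
At expiry t=1: V(1,0)=-16.7400, V(1,1)=44.3200
Node (0,0) S=142.0000: V=(p*·44.3200+(1−p*)·-16.7400)/1.15=22.4870; Δ=(44.3200−-16.7400)/(181.7600−120.7000)=1.0000; B=V−Δ·S=-119.5130
Each (Δ,B) replicates both successor values, so the strategy is self-financing and V0 is arbitrage-free.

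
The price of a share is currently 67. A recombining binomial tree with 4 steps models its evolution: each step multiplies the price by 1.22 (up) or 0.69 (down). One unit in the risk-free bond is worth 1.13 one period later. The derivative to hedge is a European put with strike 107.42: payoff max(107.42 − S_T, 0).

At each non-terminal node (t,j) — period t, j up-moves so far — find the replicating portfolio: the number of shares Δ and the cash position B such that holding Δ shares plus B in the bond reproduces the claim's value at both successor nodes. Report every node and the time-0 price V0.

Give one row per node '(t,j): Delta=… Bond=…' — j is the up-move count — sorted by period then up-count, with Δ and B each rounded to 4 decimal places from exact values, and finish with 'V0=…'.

(0,0): Delta=-0.5421 Bond=47.1478
(1,0): Delta=-1.0000 Bond=74.4474
(1,1): Delta=-0.4891 Bond=48.9466
(2,0): Delta=-1.0000 Bond=84.1256
(2,1): Delta=-1.0000 Bond=84.1256
(2,2): Delta=-0.4300 Bond=49.4155
(3,0): Delta=-1.0000 Bond=95.0619
(3,1): Delta=-1.0000 Bond=95.0619
(3,2): Delta=-1.0000 Bond=95.0619
(3,3): Delta=-0.3640 Bond=47.8168
V0=10.8296

Since d<R<u, set p* = (R−d)/(u−d) = 0.8302; price each node as the discounted p*-expectation of its children.
At expiry t=4: V(4,0)=92.2330, V(4,1)=80.5677, V(4,2)=59.9420, V(4,3)=23.4733, V(4,4)=0.0000
(3,0): S=22.0101. Δ = (V_up−V_dn)/(S_up−S_dn) = (80.5677−92.2330)/(26.8523−15.1870) = -1.0000. V = [p*·80.5677 + (1−p*)·92.2330]/1.13 = 73.0518. B = V − Δ·S = 95.0619.
(3,1): S=38.9164. Δ = (V_up−V_dn)/(S_up−S_dn) = (59.9420−80.5677)/(47.4780−26.8523) = -1.0000. V = [p*·59.9420 + (1−p*)·80.5677]/1.13 = 56.1455. B = V − Δ·S = 95.0619.
(3,2): S=68.8087. Δ = (V_up−V_dn)/(S_up−S_dn) = (23.4733−59.9420)/(83.9467−47.4780) = -1.0000. V = [p*·23.4733 + (1−p*)·59.9420]/1.13 = 26.2532. B = V − Δ·S = 95.0619.
(3,3): S=121.6618. Δ = (V_up−V_dn)/(S_up−S_dn) = (0.0000−23.4733)/(148.4274−83.9467) = -0.3640. V = [p*·0.0000 + (1−p*)·23.4733]/1.13 = 3.5275. B = V − Δ·S = 47.8168.
(2,0): S=31.8987. Δ = (V_up−V_dn)/(S_up−S_dn) = (56.1455−73.0518)/(38.9164−22.0101) = -1.0000. V = [p*·56.1455 + (1−p*)·73.0518]/1.13 = 52.2269. B = V − Δ·S = 84.1256.
(2,1): S=56.4006. Δ = (V_up−V_dn)/(S_up−S_dn) = (26.2532−56.1455)/(68.8087−38.9164) = -1.0000. V = [p*·26.2532 + (1−p*)·56.1455]/1.13 = 27.7250. B = V − Δ·S = 84.1256.
(2,2): S=99.7228. Δ = (V_up−V_dn)/(S_up−S_dn) = (3.5275−26.2532)/(121.6618−68.8087) = -0.4300. V = [p*·3.5275 + (1−p*)·26.2532]/1.13 = 6.5368. B = V − Δ·S = 49.4155.
(1,0): S=46.2300. Δ = (V_up−V_dn)/(S_up−S_dn) = (27.7250−52.2269)/(56.4006−31.8987) = -1.0000. V = [p*·27.7250 + (1−p*)·52.2269]/1.13 = 28.2174. B = V − Δ·S = 74.4474.
(1,1): S=81.7400. Δ = (V_up−V_dn)/(S_up−S_dn) = (6.5368−27.7250)/(99.7228−56.4006) = -0.4891. V = [p*·6.5368 + (1−p*)·27.7250]/1.13 = 8.9688. B = V − Δ·S = 48.9466.
(0,0): S=67.0000. Δ = (V_up−V_dn)/(S_up−S_dn) = (8.9688−28.2174)/(81.7400−46.2300) = -0.5421. V = [p*·8.9688 + (1−p*)·28.2174]/1.13 = 10.8296. B = V − Δ·S = 47.1478.
Root portfolio cost Δ·67+B reproduces V0=10.8296.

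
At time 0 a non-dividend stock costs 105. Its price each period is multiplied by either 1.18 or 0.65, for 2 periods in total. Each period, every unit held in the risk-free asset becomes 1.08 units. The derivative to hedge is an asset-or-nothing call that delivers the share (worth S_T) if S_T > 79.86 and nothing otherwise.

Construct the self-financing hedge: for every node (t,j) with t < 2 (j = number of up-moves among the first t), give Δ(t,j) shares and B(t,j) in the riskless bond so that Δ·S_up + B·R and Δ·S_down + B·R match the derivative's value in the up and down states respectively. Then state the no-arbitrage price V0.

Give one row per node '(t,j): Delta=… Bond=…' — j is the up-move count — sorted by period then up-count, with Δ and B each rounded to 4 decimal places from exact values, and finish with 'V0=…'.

(0,0): Delta=1.1393 Bond=-15.9771
(1,0): Delta=2.2264 Bond=-91.4531
(1,1): Delta=1.0000 Bond=0.0000
V0=103.6460

No-arbitrage ⇒ martingale measure with p* = (R−d)/(u−d) = 0.8113.
Payoff layer (t=2): V(2,0)=0.0000, V(2,1)=80.5350, V(2,2)=146.2020
  t=1,j=0: stock 68.2500 → up 80.5350 (V=80.5350), down 44.3625 (V=0.0000). Price 60.4997; hedge Δ=2.2264, bond B=-91.4531.
  t=1,j=1: stock 123.9000 → up 146.2020 (V=146.2020), down 80.5350 (V=80.5350). Price 123.9000; hedge Δ=1.0000, bond B=0.0000.
  t=0,j=0: stock 105.0000 → up 123.9000 (V=123.9000), down 68.2500 (V=60.4997). Price 103.6460; hedge Δ=1.1393, bond B=-15.9771.
The time-0 hedge costs 103.6460, which is the no-arbitrage price.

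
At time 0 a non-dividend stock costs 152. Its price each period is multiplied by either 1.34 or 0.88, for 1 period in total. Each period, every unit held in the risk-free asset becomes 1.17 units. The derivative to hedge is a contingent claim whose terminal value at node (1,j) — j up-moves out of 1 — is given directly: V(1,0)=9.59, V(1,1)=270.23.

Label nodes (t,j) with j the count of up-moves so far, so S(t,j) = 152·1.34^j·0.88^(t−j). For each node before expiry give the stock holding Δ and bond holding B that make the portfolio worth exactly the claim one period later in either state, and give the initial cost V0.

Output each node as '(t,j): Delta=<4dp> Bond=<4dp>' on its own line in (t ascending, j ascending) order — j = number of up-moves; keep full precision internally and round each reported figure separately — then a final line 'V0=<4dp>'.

(0,0): Delta=3.7277 Bond=-417.9706
V0=148.6381

The replicating-portfolio and risk-neutral prices coincide; use p* = (1.17−0.88)/(1.34−0.88) = 0.6304 for the latter.
Payoff layer (t=1): V(1,0)=9.5900, V(1,1)=270.2300
Node (0,0) S=152.0000: V=(p*·270.2300+(1−p*)·9.5900)/1.17=148.6381; Δ=(270.2300−9.5900)/(203.6800−133.7600)=3.7277; B=V−Δ·S=-417.9706
The time-0 hedge costs 148.6381, which is the no-arbitrage price.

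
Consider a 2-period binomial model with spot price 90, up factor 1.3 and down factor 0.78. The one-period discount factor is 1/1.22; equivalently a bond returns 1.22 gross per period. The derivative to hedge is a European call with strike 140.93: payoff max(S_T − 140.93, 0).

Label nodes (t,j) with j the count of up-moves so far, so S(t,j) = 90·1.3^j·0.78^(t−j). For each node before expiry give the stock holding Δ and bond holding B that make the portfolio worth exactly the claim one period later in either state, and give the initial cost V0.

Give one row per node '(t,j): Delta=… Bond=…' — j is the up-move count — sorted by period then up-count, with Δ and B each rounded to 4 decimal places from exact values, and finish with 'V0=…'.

(0,0): Delta=0.1655 Bond=-9.5252
(1,0): Delta=0.0000 Bond=0.0000
(1,1): Delta=0.1836 Bond=-13.7336
V0=5.3732

Under the risk-neutral measure, an up-move has probability p* = (R−d)/(u−d) = 0.8462 and values discount at R = 1.22.
Payoff layer (t=2): V(2,0)=0.0000, V(2,1)=0.0000, V(2,2)=11.1700
(1,0): S=70.2000. Δ = (V_up−V_dn)/(S_up−S_dn) = (0.0000−0.0000)/(91.2600−54.7560) = 0.0000. V = [p*·0.0000 + (1−p*)·0.0000]/1.22 = 0.0000. B = V − Δ·S = 0.0000.
(1,1): S=117.0000. Δ = (V_up−V_dn)/(S_up−S_dn) = (11.1700−0.0000)/(152.1000−91.2600) = 0.1836. V = [p*·11.1700 + (1−p*)·0.0000]/1.22 = 7.7472. B = V − Δ·S = -13.7336.
(0,0): S=90.0000. Δ = (V_up−V_dn)/(S_up−S_dn) = (7.7472−0.0000)/(117.0000−70.2000) = 0.1655. V = [p*·7.7472 + (1−p*)·0.0000]/1.22 = 5.3732. B = V − Δ·S = -9.5252.
Self-financing check: at every node Δ·S+B equals the discounted successor values.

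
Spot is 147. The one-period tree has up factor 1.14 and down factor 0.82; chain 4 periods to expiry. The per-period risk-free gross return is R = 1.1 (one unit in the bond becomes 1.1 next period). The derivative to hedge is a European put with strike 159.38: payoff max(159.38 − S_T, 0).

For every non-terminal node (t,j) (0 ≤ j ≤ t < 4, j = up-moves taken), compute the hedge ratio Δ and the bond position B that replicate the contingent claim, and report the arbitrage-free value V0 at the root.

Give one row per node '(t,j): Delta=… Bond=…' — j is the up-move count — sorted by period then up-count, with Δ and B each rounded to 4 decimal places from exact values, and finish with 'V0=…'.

No-arbitrage ⇒ martingale measure with p* = (R−d)/(u−d) = 0.8750.
Terminal payoffs: V(4,0)=92.9181, V(4,1)=66.9818, V(4,2)=30.9239, V(4,3)=0.0000, V(4,4)=0.0000
  t=3,j=0: stock 81.0511 → up 92.3982 (V=66.9818), down 66.4619 (V=92.9181). Price 63.8398; hedge Δ=-1.0000, bond B=144.8909.
  t=3,j=1: stock 112.6808 → up 128.4561 (V=30.9239), down 92.3982 (V=66.9818). Price 32.2101; hedge Δ=-1.0000, bond B=144.8909.
  t=3,j=2: stock 156.6538 → up 178.5853 (V=0.0000), down 128.4561 (V=30.9239). Price 3.5141; hedge Δ=-0.6169, bond B=100.1513.
  t=3,j=3: stock 217.7870 → up 248.2771 (V=0.0000), down 178.5853 (V=0.0000). Price 0.0000; hedge Δ=0.0000, bond B=0.0000.
  t=2,j=0: stock 98.8428 → up 112.6808 (V=32.2101), down 81.0511 (V=63.8398). Price 32.8762; hedge Δ=-1.0000, bond B=131.7190.
  t=2,j=1: stock 137.4156 → up 156.6538 (V=3.5141), down 112.6808 (V=32.2101). Price 6.4555; hedge Δ=-0.6526, bond B=96.1306.
  t=2,j=2: stock 191.0412 → up 217.7870 (V=0.0000), down 156.6538 (V=3.5141). Price 0.3993; hedge Δ=-0.0575, bond B=11.3808.
  t=1,j=0: stock 120.5400 → up 137.4156 (V=6.4555), down 98.8428 (V=32.8762). Price 8.8710; hedge Δ=-0.6850, bond B=91.4356.
  t=1,j=1: stock 167.5800 → up 191.0412 (V=0.3993), down 137.4156 (V=6.4555). Price 1.0512; hedge Δ=-0.1129, bond B=19.9769.
  t=0,j=0: stock 147.0000 → up 167.5800 (V=1.0512), down 120.5400 (V=8.8710). Price 1.8443; hedge Δ=-0.1662, bond B=26.2811.
Check: Δ(0,0)·S0 + B(0,0) = 1.8443 = V0.

(0,0): Delta=-0.1662 Bond=26.2811
(1,0): Delta=-0.6850 Bond=91.4356
(1,1): Delta=-0.1129 Bond=19.9769
(2,0): Delta=-1.0000 Bond=131.7190
(2,1): Delta=-0.6526 Bond=96.1306
(2,2): Delta=-0.0575 Bond=11.3808
(3,0): Delta=-1.0000 Bond=144.8909
(3,1): Delta=-1.0000 Bond=144.8909
(3,2): Delta=-0.6169 Bond=100.1513
(3,3): Delta=0.0000 Bond=0.0000
V0=1.8443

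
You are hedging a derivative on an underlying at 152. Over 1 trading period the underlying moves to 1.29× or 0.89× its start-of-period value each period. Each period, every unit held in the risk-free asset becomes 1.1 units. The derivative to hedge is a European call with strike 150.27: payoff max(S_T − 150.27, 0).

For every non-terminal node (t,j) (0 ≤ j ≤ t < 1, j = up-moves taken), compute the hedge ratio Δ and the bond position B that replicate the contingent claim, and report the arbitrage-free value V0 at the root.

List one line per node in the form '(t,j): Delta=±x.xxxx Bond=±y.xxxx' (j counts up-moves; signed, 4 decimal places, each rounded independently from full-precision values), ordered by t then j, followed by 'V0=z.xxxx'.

(0,0): Delta=0.7535 Bond=-92.6611
V0=21.8639

Under the risk-neutral measure, an up-move has probability p* = (R−d)/(u−d) = 0.5250 and values discount at R = 1.1.
Terminal values V(1,·): V(1,0)=0.0000, V(1,1)=45.8100
  t=0,j=0: stock 152.0000 → up 196.0800 (V=45.8100), down 135.2800 (V=0.0000). Price 21.8639; hedge Δ=0.7535, bond B=-92.6611.
Each (Δ,B) replicates both successor values, so the strategy is self-financing and V0 is arbitrage-free.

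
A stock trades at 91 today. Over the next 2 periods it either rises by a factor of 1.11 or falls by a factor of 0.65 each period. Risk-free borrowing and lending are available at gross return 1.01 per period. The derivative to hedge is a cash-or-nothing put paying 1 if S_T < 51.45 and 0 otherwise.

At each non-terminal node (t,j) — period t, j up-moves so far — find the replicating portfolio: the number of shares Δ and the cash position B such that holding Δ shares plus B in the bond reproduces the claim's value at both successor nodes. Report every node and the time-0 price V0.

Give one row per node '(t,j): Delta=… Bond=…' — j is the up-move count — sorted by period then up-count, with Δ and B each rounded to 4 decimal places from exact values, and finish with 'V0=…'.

Since d<R<u, set p* = (R−d)/(u−d) = 0.7826; price each node as the discounted p*-expectation of its children.
Terminal values V(2,·): V(2,0)=1.0000, V(2,1)=0.0000, V(2,2)=0.0000
(1,0): S=59.1500. Δ = (V_up−V_dn)/(S_up−S_dn) = (0.0000−1.0000)/(65.6565−38.4475) = -0.0368. V = [p*·0.0000 + (1−p*)·1.0000]/1.01 = 0.2152. B = V − Δ·S = 2.3892.
(1,1): S=101.0100. Δ = (V_up−V_dn)/(S_up−S_dn) = (0.0000−0.0000)/(112.1211−65.6565) = 0.0000. V = [p*·0.0000 + (1−p*)·0.0000]/1.01 = 0.0000. B = V − Δ·S = 0.0000.
(0,0): S=91.0000. Δ = (V_up−V_dn)/(S_up−S_dn) = (0.0000−0.2152)/(101.0100−59.1500) = -0.0051. V = [p*·0.0000 + (1−p*)·0.2152]/1.01 = 0.0463. B = V − Δ·S = 0.5142.
Check: Δ(0,0)·S0 + B(0,0) = 0.0463 = V0.

(0,0): Delta=-0.0051 Bond=0.5142
(1,0): Delta=-0.0368 Bond=2.3892
(1,1): Delta=0.0000 Bond=0.0000
V0=0.0463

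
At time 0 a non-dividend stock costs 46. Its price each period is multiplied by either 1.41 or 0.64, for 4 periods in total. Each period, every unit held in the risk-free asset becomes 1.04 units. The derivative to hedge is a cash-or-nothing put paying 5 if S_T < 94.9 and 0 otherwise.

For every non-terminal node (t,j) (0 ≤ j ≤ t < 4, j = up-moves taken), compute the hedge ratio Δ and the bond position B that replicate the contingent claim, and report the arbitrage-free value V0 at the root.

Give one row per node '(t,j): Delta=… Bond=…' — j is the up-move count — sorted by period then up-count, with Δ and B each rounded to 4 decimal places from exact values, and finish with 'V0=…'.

No-arbitrage ⇒ martingale measure with p* = (R−d)/(u−d) = 0.5195.
Terminal values V(4,·): V(4,0)=5.0000, V(4,1)=5.0000, V(4,2)=5.0000, V(4,3)=5.0000, V(4,4)=0.0000
(3,0): S=12.0586. Δ = (V_up−V_dn)/(S_up−S_dn) = (5.0000−5.0000)/(17.0027−7.7175) = 0.0000. V = [p*·5.0000 + (1−p*)·5.0000]/1.04 = 4.8077. B = V − Δ·S = 4.8077.
(3,1): S=26.5667. Δ = (V_up−V_dn)/(S_up−S_dn) = (5.0000−5.0000)/(37.4590−17.0027) = 0.0000. V = [p*·5.0000 + (1−p*)·5.0000]/1.04 = 4.8077. B = V − Δ·S = 4.8077.
(3,2): S=58.5297. Δ = (V_up−V_dn)/(S_up−S_dn) = (5.0000−5.0000)/(82.5268−37.4590) = 0.0000. V = [p*·5.0000 + (1−p*)·5.0000]/1.04 = 4.8077. B = V − Δ·S = 4.8077.
(3,3): S=128.9482. Δ = (V_up−V_dn)/(S_up−S_dn) = (0.0000−5.0000)/(181.8169−82.5268) = -0.0504. V = [p*·0.0000 + (1−p*)·5.0000]/1.04 = 2.3102. B = V − Δ·S = 8.8037.
(2,0): S=18.8416. Δ = (V_up−V_dn)/(S_up−S_dn) = (4.8077−4.8077)/(26.5667−12.0586) = 0.0000. V = [p*·4.8077 + (1−p*)·4.8077]/1.04 = 4.6228. B = V − Δ·S = 4.6228.
(2,1): S=41.5104. Δ = (V_up−V_dn)/(S_up−S_dn) = (4.8077−4.8077)/(58.5297−26.5667) = 0.0000. V = [p*·4.8077 + (1−p*)·4.8077]/1.04 = 4.6228. B = V − Δ·S = 4.6228.
(2,2): S=91.4526. Δ = (V_up−V_dn)/(S_up−S_dn) = (2.3102−4.8077)/(128.9482−58.5297) = -0.0355. V = [p*·2.3102 + (1−p*)·4.8077]/1.04 = 3.3753. B = V − Δ·S = 6.6188.
(1,0): S=29.4400. Δ = (V_up−V_dn)/(S_up−S_dn) = (4.6228−4.6228)/(41.5104−18.8416) = 0.0000. V = [p*·4.6228 + (1−p*)·4.6228]/1.04 = 4.4450. B = V − Δ·S = 4.4450.
(1,1): S=64.8600. Δ = (V_up−V_dn)/(S_up−S_dn) = (3.3753−4.6228)/(91.4526−41.5104) = -0.0250. V = [p*·3.3753 + (1−p*)·4.6228]/1.04 = 3.8219. B = V − Δ·S = 5.4420.
(0,0): S=46.0000. Δ = (V_up−V_dn)/(S_up−S_dn) = (3.8219−4.4450)/(64.8600−29.4400) = -0.0176. V = [p*·3.8219 + (1−p*)·4.4450]/1.04 = 3.9628. B = V − Δ·S = 4.7720.
Root portfolio cost Δ·46+B reproduces V0=3.9628.

(0,0): Delta=-0.0176 Bond=4.7720
(1,0): Delta=0.0000 Bond=4.4450
(1,1): Delta=-0.0250 Bond=5.4420
(2,0): Delta=0.0000 Bond=4.6228
(2,1): Delta=0.0000 Bond=4.6228
(2,2): Delta=-0.0355 Bond=6.6188
(3,0): Delta=0.0000 Bond=4.8077
(3,1): Delta=0.0000 Bond=4.8077
(3,2): Delta=0.0000 Bond=4.8077
(3,3): Delta=-0.0504 Bond=8.8037
V0=3.9628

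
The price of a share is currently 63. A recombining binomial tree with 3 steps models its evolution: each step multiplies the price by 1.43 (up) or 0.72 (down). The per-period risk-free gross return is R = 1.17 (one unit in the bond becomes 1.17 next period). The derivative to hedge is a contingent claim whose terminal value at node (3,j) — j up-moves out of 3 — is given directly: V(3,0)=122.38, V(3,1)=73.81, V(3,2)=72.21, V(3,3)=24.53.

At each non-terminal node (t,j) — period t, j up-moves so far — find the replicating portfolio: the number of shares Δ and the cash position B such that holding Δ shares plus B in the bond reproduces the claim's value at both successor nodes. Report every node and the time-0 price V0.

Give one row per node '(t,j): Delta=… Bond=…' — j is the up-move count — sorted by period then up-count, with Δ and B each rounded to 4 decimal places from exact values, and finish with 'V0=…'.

(0,0): Delta=-0.4313 Bond=66.4716
(1,0): Delta=-0.4989 Bond=80.8396
(1,1): Delta=-0.4116 Bond=75.9993
(2,0): Delta=-2.0946 Bond=146.6958
(2,1): Delta=-0.0347 Bond=64.4723
(2,2): Delta=-0.5213 Bond=103.0441
V0=39.2993

Under the risk-neutral measure, an up-move has probability p* = (R−d)/(u−d) = 0.6338 and values discount at R = 1.17.
Terminal values V(3,·): V(3,0)=122.3800, V(3,1)=73.8100, V(3,2)=72.2100, V(3,3)=24.5300
Node (2,0) S=32.6592: V=(p*·73.8100+(1−p*)·122.3800)/1.17=78.2873; Δ=(73.8100−122.3800)/(46.7027−23.5146)=-2.0946; B=V−Δ·S=146.6958
Node (2,1) S=64.8648: V=(p*·72.2100+(1−p*)·73.8100)/1.17=62.2187; Δ=(72.2100−73.8100)/(92.7567−46.7027)=-0.0347; B=V−Δ·S=64.4723
Node (2,2) S=128.8287: V=(p*·24.5300+(1−p*)·72.2100)/1.17=35.8891; Δ=(24.5300−72.2100)/(184.2250−92.7567)=-0.5213; B=V−Δ·S=103.0441
Node (1,0) S=45.3600: V=(p*·62.2187+(1−p*)·78.2873)/1.17=58.2077; Δ=(62.2187−78.2873)/(64.8648−32.6592)=-0.4989; B=V−Δ·S=80.8396
Node (1,1) S=90.0900: V=(p*·35.8891+(1−p*)·62.2187)/1.17=38.9153; Δ=(35.8891−62.2187)/(128.8287−64.8648)=-0.4116; B=V−Δ·S=75.9993
Node (0,0) S=63.0000: V=(p*·38.9153+(1−p*)·58.2077)/1.17=39.2993; Δ=(38.9153−58.2077)/(90.0900−45.3600)=-0.4313; B=V−Δ·S=66.4716
Self-financing check: at every node Δ·S+B equals the discounted successor values.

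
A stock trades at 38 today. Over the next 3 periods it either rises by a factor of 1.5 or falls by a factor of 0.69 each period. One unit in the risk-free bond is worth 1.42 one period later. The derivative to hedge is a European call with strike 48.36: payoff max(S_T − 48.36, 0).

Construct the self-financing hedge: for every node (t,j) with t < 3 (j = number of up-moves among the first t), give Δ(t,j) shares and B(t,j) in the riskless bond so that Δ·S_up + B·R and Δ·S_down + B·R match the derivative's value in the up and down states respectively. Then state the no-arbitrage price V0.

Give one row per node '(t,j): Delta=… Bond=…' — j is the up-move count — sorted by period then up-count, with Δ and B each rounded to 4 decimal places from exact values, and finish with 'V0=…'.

No-arbitrage ⇒ martingale measure with p* = (R−d)/(u−d) = 0.9012.
At expiry t=3: V(3,0)=0.0000, V(3,1)=0.0000, V(3,2)=10.6350, V(3,3)=79.8900
  t=2,j=0: stock 18.0918 → up 27.1377 (V=0.0000), down 12.4833 (V=0.0000). Price 0.0000; hedge Δ=0.0000, bond B=0.0000.
  t=2,j=1: stock 39.3300 → up 58.9950 (V=10.6350), down 27.1377 (V=0.0000). Price 6.7497; hedge Δ=0.3338, bond B=-6.3799.
  t=2,j=2: stock 85.5000 → up 128.2500 (V=79.8900), down 58.9950 (V=10.6350). Price 51.4437; hedge Δ=1.0000, bond B=-34.0563.
  t=1,j=0: stock 26.2200 → up 39.3300 (V=6.7497), down 18.0918 (V=0.0000). Price 4.2839; hedge Δ=0.3178, bond B=-4.0491.
  t=1,j=1: stock 57.0000 → up 85.5000 (V=51.4437), down 39.3300 (V=6.7497). Price 33.1193; hedge Δ=0.9680, bond B=-22.0584.
  t=0,j=0: stock 38.0000 → up 57.0000 (V=33.1193), down 26.2200 (V=4.2839). Price 21.3179; hedge Δ=0.9368, bond B=-14.2815.
The time-0 hedge costs 21.3179, which is the no-arbitrage price.

(0,0): Delta=0.9368 Bond=-14.2815
(1,0): Delta=0.3178 Bond=-4.0491
(1,1): Delta=0.9680 Bond=-22.0584
(2,0): Delta=0.0000 Bond=0.0000
(2,1): Delta=0.3338 Bond=-6.3799
(2,2): Delta=1.0000 Bond=-34.0563
V0=21.3179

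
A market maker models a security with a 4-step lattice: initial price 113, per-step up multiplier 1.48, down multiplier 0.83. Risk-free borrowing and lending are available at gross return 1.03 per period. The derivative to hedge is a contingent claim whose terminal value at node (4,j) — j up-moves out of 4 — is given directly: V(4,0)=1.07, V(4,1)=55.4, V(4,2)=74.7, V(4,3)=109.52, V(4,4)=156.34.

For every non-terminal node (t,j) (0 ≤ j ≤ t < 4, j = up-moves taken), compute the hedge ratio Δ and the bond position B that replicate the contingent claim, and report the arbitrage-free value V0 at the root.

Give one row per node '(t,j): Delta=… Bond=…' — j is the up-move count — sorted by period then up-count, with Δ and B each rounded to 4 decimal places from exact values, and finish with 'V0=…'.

(0,0): Delta=0.4333 Bond=-1.4780
(1,0): Delta=0.5807 Bond=-15.3491
(1,1): Delta=0.2473 Bond=29.5880
(2,0): Delta=0.8356 Bond=-35.6537
(2,1): Delta=0.2591 Bond=28.8397
(2,2): Delta=0.2324 Bond=34.1565
(3,0): Delta=1.2936 Bond=-66.3158
(3,1): Delta=0.2577 Bond=29.8596
(3,2): Delta=0.2608 Bond=29.3568
(3,3): Delta=0.1966 Bond=48.2859
V0=47.4848

No-arbitrage ⇒ martingale measure with p* = (R−d)/(u−d) = 0.3077.
Terminal values V(4,·): V(4,0)=1.0700, V(4,1)=55.4000, V(4,2)=74.7000, V(4,3)=109.5200, V(4,4)=156.3400
(3,0): S=64.6119. Δ = (V_up−V_dn)/(S_up−S_dn) = (55.4000−1.0700)/(95.6257−53.6279) = 1.2936. V = [p*·55.4000 + (1−p*)·1.0700]/1.03 = 17.2689. B = V − Δ·S = -66.3158.
(3,1): S=115.2116. Δ = (V_up−V_dn)/(S_up−S_dn) = (74.7000−55.4000)/(170.5132−95.6257) = 0.2577. V = [p*·74.7000 + (1−p*)·55.4000]/1.03 = 59.5519. B = V − Δ·S = 29.8596.
(3,2): S=205.4376. Δ = (V_up−V_dn)/(S_up−S_dn) = (109.5200−74.7000)/(304.0477−170.5132) = 0.2608. V = [p*·109.5200 + (1−p*)·74.7000]/1.03 = 82.9261. B = V − Δ·S = 29.3568.
(3,3): S=366.3225. Δ = (V_up−V_dn)/(S_up−S_dn) = (156.3400−109.5200)/(542.1573−304.0477) = 0.1966. V = [p*·156.3400 + (1−p*)·109.5200]/1.03 = 120.3167. B = V − Δ·S = 48.2859.
(2,0): S=77.8457. Δ = (V_up−V_dn)/(S_up−S_dn) = (59.5519−17.2689)/(115.2116−64.6119) = 0.8356. V = [p*·59.5519 + (1−p*)·17.2689]/1.03 = 29.3971. B = V − Δ·S = -35.6537.
(2,1): S=138.8092. Δ = (V_up−V_dn)/(S_up−S_dn) = (82.9261−59.5519)/(205.4376−115.2116) = 0.2591. V = [p*·82.9261 + (1−p*)·59.5519]/1.03 = 64.8000. B = V − Δ·S = 28.8397.
(2,2): S=247.5152. Δ = (V_up−V_dn)/(S_up−S_dn) = (120.3167−82.9261)/(366.3225−205.4376) = 0.2324. V = [p*·120.3167 + (1−p*)·82.9261]/1.03 = 91.6804. B = V − Δ·S = 34.1565.
(1,0): S=93.7900. Δ = (V_up−V_dn)/(S_up−S_dn) = (64.8000−29.3971)/(138.8092−77.8457) = 0.5807. V = [p*·64.8000 + (1−p*)·29.3971]/1.03 = 39.1168. B = V − Δ·S = -15.3491.
(1,1): S=167.2400. Δ = (V_up−V_dn)/(S_up−S_dn) = (91.6804−64.8000)/(247.5152−138.8092) = 0.2473. V = [p*·91.6804 + (1−p*)·64.8000]/1.03 = 70.9426. B = V − Δ·S = 29.5880.
(0,0): S=113.0000. Δ = (V_up−V_dn)/(S_up−S_dn) = (70.9426−39.1168)/(167.2400−93.7900) = 0.4333. V = [p*·70.9426 + (1−p*)·39.1168]/1.03 = 47.4848. B = V − Δ·S = -1.4780.
Self-financing check: at every node Δ·S+B equals the discounted successor values.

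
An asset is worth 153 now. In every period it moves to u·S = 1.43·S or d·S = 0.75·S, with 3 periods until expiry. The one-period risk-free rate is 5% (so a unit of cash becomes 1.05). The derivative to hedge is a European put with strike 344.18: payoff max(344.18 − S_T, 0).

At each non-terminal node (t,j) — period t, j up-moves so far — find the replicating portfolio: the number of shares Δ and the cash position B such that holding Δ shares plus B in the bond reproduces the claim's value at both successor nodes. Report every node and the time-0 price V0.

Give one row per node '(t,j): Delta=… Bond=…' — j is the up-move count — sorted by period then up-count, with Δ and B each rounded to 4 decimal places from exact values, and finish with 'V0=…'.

Risk-neutral probability p* = (R−d)/(u−d) = (1.05−0.75)/(1.43−0.75) = 0.4412.
Payoff layer (t=3): V(3,0)=279.6331, V(3,1)=221.1106, V(3,2)=109.5277, V(3,3)=0.0000
(2,0): S=86.0625. Δ = (V_up−V_dn)/(S_up−S_dn) = (221.1106−279.6331)/(123.0694−64.5469) = -1.0000. V = [p*·221.1106 + (1−p*)·279.6331]/1.05 = 241.7280. B = V − Δ·S = 327.7905.
(2,1): S=164.0925. Δ = (V_up−V_dn)/(S_up−S_dn) = (109.5277−221.1106)/(234.6523−123.0694) = -1.0000. V = [p*·109.5277 + (1−p*)·221.1106]/1.05 = 163.6980. B = V − Δ·S = 327.7905.
(2,2): S=312.8697. Δ = (V_up−V_dn)/(S_up−S_dn) = (0.0000−109.5277)/(447.4037−234.6523) = -0.5148. V = [p*·0.0000 + (1−p*)·109.5277]/1.05 = 58.2921. B = V − Δ·S = 219.3623.
(1,0): S=114.7500. Δ = (V_up−V_dn)/(S_up−S_dn) = (163.6980−241.7280)/(164.0925−86.0625) = -1.0000. V = [p*·163.6980 + (1−p*)·241.7280]/1.05 = 197.4314. B = V − Δ·S = 312.1814.
(1,1): S=218.7900. Δ = (V_up−V_dn)/(S_up−S_dn) = (58.2921−163.6980)/(312.8697−164.0925) = -0.7085. V = [p*·58.2921 + (1−p*)·163.6980]/1.05 = 111.6146. B = V − Δ·S = 266.6233.
(0,0): S=153.0000. Δ = (V_up−V_dn)/(S_up−S_dn) = (111.6146−197.4314)/(218.7900−114.7500) = -0.8248. V = [p*·111.6146 + (1−p*)·197.4314]/1.05 = 151.9724. B = V − Δ·S = 278.1736.
Self-financing check: at every node Δ·S+B equals the discounted successor values.

(0,0): Delta=-0.8248 Bond=278.1736
(1,0): Delta=-1.0000 Bond=312.1814
(1,1): Delta=-0.7085 Bond=266.6233
(2,0): Delta=-1.0000 Bond=327.7905
(2,1): Delta=-1.0000 Bond=327.7905
(2,2): Delta=-0.5148 Bond=219.3623
V0=151.9724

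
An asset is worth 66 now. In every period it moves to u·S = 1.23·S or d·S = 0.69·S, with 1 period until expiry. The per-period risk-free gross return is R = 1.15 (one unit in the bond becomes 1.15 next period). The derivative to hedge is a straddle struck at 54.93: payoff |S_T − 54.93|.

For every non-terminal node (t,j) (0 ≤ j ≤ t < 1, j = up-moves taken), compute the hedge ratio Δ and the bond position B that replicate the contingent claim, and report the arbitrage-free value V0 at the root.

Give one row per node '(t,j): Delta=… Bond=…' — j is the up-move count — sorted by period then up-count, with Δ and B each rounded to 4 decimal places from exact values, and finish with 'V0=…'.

(0,0): Delta=0.4731 Bond=-10.5681
V0=20.6541

No-arbitrage ⇒ martingale measure with p* = (R−d)/(u−d) = 0.8519.
At expiry t=1: V(1,0)=9.3900, V(1,1)=26.2500
Node (0,0) S=66.0000: V=(p*·26.2500+(1−p*)·9.3900)/1.15=20.6541; Δ=(26.2500−9.3900)/(81.1800−45.5400)=0.4731; B=V−Δ·S=-10.5681
Root portfolio cost Δ·66+B reproduces V0=20.6541.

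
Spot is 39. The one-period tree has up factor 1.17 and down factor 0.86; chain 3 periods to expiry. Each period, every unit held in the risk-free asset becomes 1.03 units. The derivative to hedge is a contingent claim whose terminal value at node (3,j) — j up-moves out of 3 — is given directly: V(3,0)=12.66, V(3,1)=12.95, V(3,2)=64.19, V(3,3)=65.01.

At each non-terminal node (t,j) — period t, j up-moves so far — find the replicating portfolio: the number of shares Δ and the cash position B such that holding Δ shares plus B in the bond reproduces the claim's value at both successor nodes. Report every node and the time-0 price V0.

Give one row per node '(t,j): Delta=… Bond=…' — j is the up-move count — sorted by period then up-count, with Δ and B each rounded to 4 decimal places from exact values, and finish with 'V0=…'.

(0,0): Delta=2.0026 Bond=-39.3119
(1,0): Delta=2.6361 Bond=-61.7375
(1,1): Delta=1.6191 Bond=-22.9944
(2,0): Delta=0.0324 Bond=11.5102
(2,1): Delta=4.2121 Bond=-125.4366
(2,2): Delta=0.0495 Bond=60.1118
V0=38.7891

Since d<R<u, set p* = (R−d)/(u−d) = 0.5484; price each node as the discounted p*-expectation of its children.
At expiry t=3: V(3,0)=12.6600, V(3,1)=12.9500, V(3,2)=64.1900, V(3,3)=65.0100
(2,0): S=28.8444. Δ = (V_up−V_dn)/(S_up−S_dn) = (12.9500−12.6600)/(33.7479−24.8062) = 0.0324. V = [p*·12.9500 + (1−p*)·12.6600]/1.03 = 12.4457. B = V − Δ·S = 11.5102.
(2,1): S=39.2418. Δ = (V_up−V_dn)/(S_up−S_dn) = (64.1900−12.9500)/(45.9129−33.7479) = 4.2121. V = [p*·64.1900 + (1−p*)·12.9500]/1.03 = 39.8537. B = V − Δ·S = -125.4366.
(2,2): S=53.3871. Δ = (V_up−V_dn)/(S_up−S_dn) = (65.0100−64.1900)/(62.4629−45.9129) = 0.0495. V = [p*·65.0100 + (1−p*)·64.1900]/1.03 = 62.7570. B = V − Δ·S = 60.1118.
(1,0): S=33.5400. Δ = (V_up−V_dn)/(S_up−S_dn) = (39.8537−12.4457)/(39.2418−28.8444) = 2.6361. V = [p*·39.8537 + (1−p*)·12.4457]/1.03 = 26.6756. B = V − Δ·S = -61.7375.
(1,1): S=45.6300. Δ = (V_up−V_dn)/(S_up−S_dn) = (62.7570−39.8537)/(53.3871−39.2418) = 1.6191. V = [p*·62.7570 + (1−p*)·39.8537]/1.03 = 50.8870. B = V − Δ·S = -22.9944.
(0,0): S=39.0000. Δ = (V_up−V_dn)/(S_up−S_dn) = (50.8870−26.6756)/(45.6300−33.5400) = 2.0026. V = [p*·50.8870 + (1−p*)·26.6756]/1.03 = 38.7891. B = V − Δ·S = -39.3119.
Root portfolio cost Δ·39+B reproduces V0=38.7891.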